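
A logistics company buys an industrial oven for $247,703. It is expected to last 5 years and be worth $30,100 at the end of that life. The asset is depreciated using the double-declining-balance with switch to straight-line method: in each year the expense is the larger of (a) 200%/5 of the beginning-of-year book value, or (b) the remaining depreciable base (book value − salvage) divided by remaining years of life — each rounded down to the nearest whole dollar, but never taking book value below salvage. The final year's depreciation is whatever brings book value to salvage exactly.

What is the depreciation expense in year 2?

Depreciable base = $247,703 − $30,100 = $217,603.
Year 1: DB = ⌊$247,703 × 200%/5⌋ = $99,081; SL = ⌊$217,603/5⌋ = $43,520 → take DB $99,081. Book value $148,622.
Year 2: DB = ⌊$148,622 × 200%/5⌋ = $59,448; SL = ⌊$118,522/4⌋ = $29,630 → take DB $59,448. Book value $89,174.

$59,448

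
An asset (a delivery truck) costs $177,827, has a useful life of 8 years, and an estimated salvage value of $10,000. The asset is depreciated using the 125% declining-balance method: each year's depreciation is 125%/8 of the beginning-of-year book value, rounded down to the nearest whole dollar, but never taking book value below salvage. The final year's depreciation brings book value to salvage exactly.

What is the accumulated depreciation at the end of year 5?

$101,781

Depreciable base = $177,827 − $10,000 = $167,827.
Year 1: ⌊$177,827 × 125%/8⌋ = $27,785. Book value $150,042.
Year 2: ⌊$150,042 × 125%/8⌋ = $23,444. Book value $126,598.
Year 3: ⌊$126,598 × 125%/8⌋ = $19,780. Book value $106,818.
Year 4: ⌊$106,818 × 125%/8⌋ = $16,690. Book value $90,128.
Year 5: ⌊$90,128 × 125%/8⌋ = $14,082. Book value $76,046.
Accumulated through year 5 = $177,827 − $76,046 = $101,781.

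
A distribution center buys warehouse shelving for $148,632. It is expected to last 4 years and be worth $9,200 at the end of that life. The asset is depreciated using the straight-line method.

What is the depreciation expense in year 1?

$34,858

Depreciable base = $148,632 − $9,200 = $139,432.
Annual expense = $139,432 / 4 = $34,858.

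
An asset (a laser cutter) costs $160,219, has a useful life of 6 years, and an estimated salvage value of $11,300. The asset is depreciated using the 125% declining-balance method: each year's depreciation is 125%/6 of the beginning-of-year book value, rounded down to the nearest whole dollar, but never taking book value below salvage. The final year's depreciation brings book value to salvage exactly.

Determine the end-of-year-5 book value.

Depreciable base = $160,219 − $11,300 = $148,919.
Year 1: ⌊$160,219 × 125%/6⌋ = $33,378. Book value $126,841.
Year 2: ⌊$126,841 × 125%/6⌋ = $26,425. Book value $100,416.
Year 3: ⌊$100,416 × 125%/6⌋ = $20,920. Book value $79,496.
Year 4: ⌊$79,496 × 125%/6⌋ = $16,561. Book value $62,935.
Year 5: ⌊$62,935 × 125%/6⌋ = $13,111. Book value $49,824.

$49,824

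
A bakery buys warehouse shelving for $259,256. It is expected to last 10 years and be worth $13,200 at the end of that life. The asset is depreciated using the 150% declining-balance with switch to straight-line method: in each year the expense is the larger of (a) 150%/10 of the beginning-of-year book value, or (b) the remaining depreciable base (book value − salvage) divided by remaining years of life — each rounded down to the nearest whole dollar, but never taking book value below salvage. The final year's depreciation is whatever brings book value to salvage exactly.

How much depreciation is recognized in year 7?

$20,356

Depreciable base = $259,256 − $13,200 = $246,056.
Year 1: DB = ⌊$259,256 × 150%/10⌋ = $38,888; SL = ⌊$246,056/10⌋ = $24,605 → take DB $38,888. Book value $220,368.
Year 2: DB = ⌊$220,368 × 150%/10⌋ = $33,055; SL = ⌊$207,168/9⌋ = $23,018 → take DB $33,055. Book value $187,313.
Year 3: DB = ⌊$187,313 × 150%/10⌋ = $28,096; SL = ⌊$174,113/8⌋ = $21,764 → take DB $28,096. Book value $159,217.
Year 4: DB = ⌊$159,217 × 150%/10⌋ = $23,882; SL = ⌊$146,017/7⌋ = $20,859 → take DB $23,882. Book value $135,335.
Year 5: DB = ⌊$135,335 × 150%/10⌋ = $20,300; SL = ⌊$122,135/6⌋ = $20,355 → take SL $20,355. Book value $114,980.
Year 6: DB = ⌊$114,980 × 150%/10⌋ = $17,247; SL = ⌊$101,780/5⌋ = $20,356 → take SL $20,356. Book value $94,624.
Year 7: DB = ⌊$94,624 × 150%/10⌋ = $14,193; SL = ⌊$81,424/4⌋ = $20,356 → take SL $20,356. Book value $74,268.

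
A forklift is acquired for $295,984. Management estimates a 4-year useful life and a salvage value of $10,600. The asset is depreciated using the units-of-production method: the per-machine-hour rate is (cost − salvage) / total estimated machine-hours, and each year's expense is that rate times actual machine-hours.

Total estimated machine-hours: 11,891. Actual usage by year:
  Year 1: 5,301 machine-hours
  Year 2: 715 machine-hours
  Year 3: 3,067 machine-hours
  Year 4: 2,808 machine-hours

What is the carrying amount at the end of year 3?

Depreciable base = $295,984 − $10,600 = $285,384.
Rate = $285,384 / 11,891 machine-hours = $24 per machine-hour.
Year 1: 5,301 × $24 = $127,224. Book value $168,760.
Year 2: 715 × $24 = $17,160. Book value $151,600.
Year 3: 3,067 × $24 = $73,608. Book value $77,992.

$77,992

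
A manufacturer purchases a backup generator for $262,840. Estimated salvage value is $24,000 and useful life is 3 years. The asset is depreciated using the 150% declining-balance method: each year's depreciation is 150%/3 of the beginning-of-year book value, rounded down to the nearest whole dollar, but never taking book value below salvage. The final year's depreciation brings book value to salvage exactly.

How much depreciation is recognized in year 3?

Depreciable base = $262,840 − $24,000 = $238,840.
Year 1: ⌊$262,840 × 150%/3⌋ = $131,420. Book value $131,420.
Year 2: ⌊$131,420 × 150%/3⌋ = $65,710. Book value $65,710.
Year 3 (final): $65,710 − $24,000 = $41,710. Book value $24,000.

$41,710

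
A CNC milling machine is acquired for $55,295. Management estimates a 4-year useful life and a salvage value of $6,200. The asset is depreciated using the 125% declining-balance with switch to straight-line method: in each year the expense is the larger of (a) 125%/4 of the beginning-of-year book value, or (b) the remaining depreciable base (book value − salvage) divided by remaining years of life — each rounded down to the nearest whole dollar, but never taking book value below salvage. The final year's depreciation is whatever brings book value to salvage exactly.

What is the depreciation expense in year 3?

Depreciable base = $55,295 − $6,200 = $49,095.
Year 1: DB = ⌊$55,295 × 125%/4⌋ = $17,279; SL = ⌊$49,095/4⌋ = $12,273 → take DB $17,279. Book value $38,016.
Year 2: DB = ⌊$38,016 × 125%/4⌋ = $11,880; SL = ⌊$31,816/3⌋ = $10,605 → take DB $11,880. Book value $26,136.
Year 3: DB = ⌊$26,136 × 125%/4⌋ = $8,167; SL = ⌊$19,936/2⌋ = $9,968 → take SL $9,968. Book value $16,168.

$9,968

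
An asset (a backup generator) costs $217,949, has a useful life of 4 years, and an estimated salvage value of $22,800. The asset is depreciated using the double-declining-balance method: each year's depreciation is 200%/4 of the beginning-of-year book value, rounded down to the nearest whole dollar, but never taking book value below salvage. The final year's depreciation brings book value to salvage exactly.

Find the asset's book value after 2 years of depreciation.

$54,488

Depreciable base = $217,949 − $22,800 = $195,149.
Year 1: ⌊$217,949 × 200%/4⌋ = $108,974. Book value $108,975.
Year 2: ⌊$108,975 × 200%/4⌋ = $54,487. Book value $54,488.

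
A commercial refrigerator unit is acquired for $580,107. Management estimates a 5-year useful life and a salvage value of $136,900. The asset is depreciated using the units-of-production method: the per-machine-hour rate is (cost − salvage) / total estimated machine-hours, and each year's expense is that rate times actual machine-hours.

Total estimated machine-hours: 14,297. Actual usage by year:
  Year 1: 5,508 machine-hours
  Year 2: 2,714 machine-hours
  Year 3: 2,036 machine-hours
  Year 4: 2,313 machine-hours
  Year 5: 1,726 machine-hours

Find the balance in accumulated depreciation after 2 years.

$254,882

Depreciable base = $580,107 − $136,900 = $443,207.
Rate = $443,207 / 14,297 machine-hours = $31 per machine-hour.
Year 1: 5,508 × $31 = $170,748. Book value $409,359.
Year 2: 2,714 × $31 = $84,134. Book value $325,225.
Accumulated through year 2 = $580,107 − $325,225 = $254,882.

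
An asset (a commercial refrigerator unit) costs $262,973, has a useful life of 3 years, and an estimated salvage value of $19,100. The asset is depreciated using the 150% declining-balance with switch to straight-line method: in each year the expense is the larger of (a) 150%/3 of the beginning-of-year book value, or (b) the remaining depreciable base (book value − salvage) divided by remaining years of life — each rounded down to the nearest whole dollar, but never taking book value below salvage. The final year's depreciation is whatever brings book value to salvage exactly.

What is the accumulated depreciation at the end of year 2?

Depreciable base = $262,973 − $19,100 = $243,873.
Year 1: DB = ⌊$262,973 × 150%/3⌋ = $131,486; SL = ⌊$243,873/3⌋ = $81,291 → take DB $131,486. Book value $131,487.
Year 2: DB = ⌊$131,487 × 150%/3⌋ = $65,743; SL = ⌊$112,387/2⌋ = $56,193 → take DB $65,743. Book value $65,744.
Accumulated through year 2 = $262,973 − $65,744 = $197,229.

$197,229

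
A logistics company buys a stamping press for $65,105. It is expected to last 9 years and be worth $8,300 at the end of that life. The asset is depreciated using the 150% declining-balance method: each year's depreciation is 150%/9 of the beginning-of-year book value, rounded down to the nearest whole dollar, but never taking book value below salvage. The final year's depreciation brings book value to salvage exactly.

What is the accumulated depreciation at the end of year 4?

$33,706

Depreciable base = $65,105 − $8,300 = $56,805.
Year 1: ⌊$65,105 × 150%/9⌋ = $10,850. Book value $54,255.
Year 2: ⌊$54,255 × 150%/9⌋ = $9,042. Book value $45,213.
Year 3: ⌊$45,213 × 150%/9⌋ = $7,535. Book value $37,678.
Year 4: ⌊$37,678 × 150%/9⌋ = $6,279. Book value $31,399.
Accumulated through year 4 = $65,105 − $31,399 = $33,706.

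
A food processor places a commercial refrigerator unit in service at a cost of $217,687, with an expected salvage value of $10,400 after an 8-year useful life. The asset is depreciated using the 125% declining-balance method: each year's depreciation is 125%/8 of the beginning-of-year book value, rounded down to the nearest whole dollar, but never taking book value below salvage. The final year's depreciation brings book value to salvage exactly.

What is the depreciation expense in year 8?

Depreciable base = $217,687 − $10,400 = $207,287.
Year 1: ⌊$217,687 × 125%/8⌋ = $34,013. Book value $183,674.
Year 2: ⌊$183,674 × 125%/8⌋ = $28,699. Book value $154,975.
Year 3: ⌊$154,975 × 125%/8⌋ = $24,214. Book value $130,761.
Year 4: ⌊$130,761 × 125%/8⌋ = $20,431. Book value $110,330.
Year 5: ⌊$110,330 × 125%/8⌋ = $17,239. Book value $93,091.
Year 6: ⌊$93,091 × 125%/8⌋ = $14,545. Book value $78,546.
Year 7: ⌊$78,546 × 125%/8⌋ = $12,272. Book value $66,274.
Year 8 (final): $66,274 − $10,400 = $55,874. Book value $10,400.

$55,874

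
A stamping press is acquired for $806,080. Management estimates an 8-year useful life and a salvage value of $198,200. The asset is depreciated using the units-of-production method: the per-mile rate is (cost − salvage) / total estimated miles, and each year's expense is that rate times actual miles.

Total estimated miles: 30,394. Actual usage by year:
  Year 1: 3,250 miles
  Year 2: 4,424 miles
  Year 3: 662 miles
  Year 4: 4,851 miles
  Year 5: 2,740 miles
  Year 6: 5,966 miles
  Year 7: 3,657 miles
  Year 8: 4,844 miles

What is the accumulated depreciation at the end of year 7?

$511,000

Depreciable base = $806,080 − $198,200 = $607,880.
Rate = $607,880 / 30,394 miles = $20 per mile.
Year 1: 3,250 × $20 = $65,000. Book value $741,080.
Year 2: 4,424 × $20 = $88,480. Book value $652,600.
Year 3: 662 × $20 = $13,240. Book value $639,360.
Year 4: 4,851 × $20 = $97,020. Book value $542,340.
Year 5: 2,740 × $20 = $54,800. Book value $487,540.
Year 6: 5,966 × $20 = $119,320. Book value $368,220.
Year 7: 3,657 × $20 = $73,140. Book value $295,080.
Accumulated through year 7 = $806,080 − $295,080 = $511,000.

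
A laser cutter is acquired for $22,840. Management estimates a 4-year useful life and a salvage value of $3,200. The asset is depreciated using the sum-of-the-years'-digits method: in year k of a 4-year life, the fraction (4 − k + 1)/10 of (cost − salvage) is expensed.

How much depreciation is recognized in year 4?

Depreciable base = $22,840 − $3,200 = $19,640.
Sum of the years' digits = 4+3+2+1 = 10.
Year 1: $19,640 × 4/10 = $7,856. Book value $14,984.
Year 2: $19,640 × 3/10 = $5,892. Book value $9,092.
Year 3: $19,640 × 2/10 = $3,928. Book value $5,164.
Year 4: $19,640 × 1/10 = $1,964. Book value $3,200.

$1,964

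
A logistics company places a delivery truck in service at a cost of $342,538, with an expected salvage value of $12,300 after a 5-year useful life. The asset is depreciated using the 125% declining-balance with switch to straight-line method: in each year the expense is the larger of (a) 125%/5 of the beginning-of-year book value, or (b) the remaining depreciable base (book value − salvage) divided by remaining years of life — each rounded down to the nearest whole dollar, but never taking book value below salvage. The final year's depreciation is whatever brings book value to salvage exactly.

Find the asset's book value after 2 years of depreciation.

Depreciable base = $342,538 − $12,300 = $330,238.
Year 1: DB = ⌊$342,538 × 125%/5⌋ = $85,634; SL = ⌊$330,238/5⌋ = $66,047 → take DB $85,634. Book value $256,904.
Year 2: DB = ⌊$256,904 × 125%/5⌋ = $64,226; SL = ⌊$244,604/4⌋ = $61,151 → take DB $64,226. Book value $192,678.

$192,678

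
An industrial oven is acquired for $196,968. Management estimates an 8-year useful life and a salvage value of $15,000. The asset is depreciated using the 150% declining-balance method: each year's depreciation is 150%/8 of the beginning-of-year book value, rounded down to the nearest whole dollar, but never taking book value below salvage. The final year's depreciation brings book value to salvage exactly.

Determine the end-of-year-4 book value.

$85,842

Depreciable base = $196,968 − $15,000 = $181,968.
Year 1: ⌊$196,968 × 150%/8⌋ = $36,931. Book value $160,037.
Year 2: ⌊$160,037 × 150%/8⌋ = $30,006. Book value $130,031.
Year 3: ⌊$130,031 × 150%/8⌋ = $24,380. Book value $105,651.
Year 4: ⌊$105,651 × 150%/8⌋ = $19,809. Book value $85,842.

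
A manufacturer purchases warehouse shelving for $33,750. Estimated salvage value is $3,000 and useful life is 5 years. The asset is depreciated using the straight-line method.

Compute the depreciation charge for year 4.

$6,150

Depreciable base = $33,750 − $3,000 = $30,750.
Annual expense = $30,750 / 5 = $6,150.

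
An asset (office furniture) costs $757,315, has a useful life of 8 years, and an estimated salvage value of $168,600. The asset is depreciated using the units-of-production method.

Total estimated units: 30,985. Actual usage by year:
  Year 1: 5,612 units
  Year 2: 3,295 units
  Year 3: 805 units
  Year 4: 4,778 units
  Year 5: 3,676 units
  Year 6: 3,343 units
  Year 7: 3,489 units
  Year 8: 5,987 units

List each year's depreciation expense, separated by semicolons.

$106,628; $62,605; $15,295; $90,782; $69,844; $63,517; $66,291; $113,753

Depreciable base = $757,315 − $168,600 = $588,715.
Rate = $588,715 / 30,985 units = $19 per unit.
Year 1: 5,612 × $19 = $106,628. Book value $650,687.
Year 2: 3,295 × $19 = $62,605. Book value $588,082.
Year 3: 805 × $19 = $15,295. Book value $572,787.
Year 4: 4,778 × $19 = $90,782. Book value $482,005.
Year 5: 3,676 × $19 = $69,844. Book value $412,161.
Year 6: 3,343 × $19 = $63,517. Book value $348,644.
Year 7: 3,489 × $19 = $66,291. Book value $282,353.
Year 8: 5,987 × $19 = $113,753. Book value $168,600.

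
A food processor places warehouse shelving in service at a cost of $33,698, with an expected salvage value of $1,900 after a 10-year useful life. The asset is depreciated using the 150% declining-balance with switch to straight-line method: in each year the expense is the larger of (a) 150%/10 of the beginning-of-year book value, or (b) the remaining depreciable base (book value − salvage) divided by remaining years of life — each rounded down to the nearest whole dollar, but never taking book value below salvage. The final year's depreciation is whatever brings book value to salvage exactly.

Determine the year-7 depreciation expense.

$2,611

Depreciable base = $33,698 − $1,900 = $31,798.
Year 1: DB = ⌊$33,698 × 150%/10⌋ = $5,054; SL = ⌊$31,798/10⌋ = $3,179 → take DB $5,054. Book value $28,644.
Year 2: DB = ⌊$28,644 × 150%/10⌋ = $4,296; SL = ⌊$26,744/9⌋ = $2,971 → take DB $4,296. Book value $24,348.
Year 3: DB = ⌊$24,348 × 150%/10⌋ = $3,652; SL = ⌊$22,448/8⌋ = $2,806 → take DB $3,652. Book value $20,696.
Year 4: DB = ⌊$20,696 × 150%/10⌋ = $3,104; SL = ⌊$18,796/7⌋ = $2,685 → take DB $3,104. Book value $17,592.
Year 5: DB = ⌊$17,592 × 150%/10⌋ = $2,638; SL = ⌊$15,692/6⌋ = $2,615 → take DB $2,638. Book value $14,954.
Year 6: DB = ⌊$14,954 × 150%/10⌋ = $2,243; SL = ⌊$13,054/5⌋ = $2,610 → take SL $2,610. Book value $12,344.
Year 7: DB = ⌊$12,344 × 150%/10⌋ = $1,851; SL = ⌊$10,444/4⌋ = $2,611 → take SL $2,611. Book value $9,733.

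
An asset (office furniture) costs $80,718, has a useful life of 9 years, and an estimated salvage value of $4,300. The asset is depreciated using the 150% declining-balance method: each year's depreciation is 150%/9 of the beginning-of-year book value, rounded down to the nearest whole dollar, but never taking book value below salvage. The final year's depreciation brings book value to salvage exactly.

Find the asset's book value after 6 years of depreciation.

Depreciable base = $80,718 − $4,300 = $76,418.
Year 1: ⌊$80,718 × 150%/9⌋ = $13,453. Book value $67,265.
Year 2: ⌊$67,265 × 150%/9⌋ = $11,210. Book value $56,055.
Year 3: ⌊$56,055 × 150%/9⌋ = $9,342. Book value $46,713.
Year 4: ⌊$46,713 × 150%/9⌋ = $7,785. Book value $38,928.
Year 5: ⌊$38,928 × 150%/9⌋ = $6,488. Book value $32,440.
Year 6: ⌊$32,440 × 150%/9⌋ = $5,406. Book value $27,034.

$27,034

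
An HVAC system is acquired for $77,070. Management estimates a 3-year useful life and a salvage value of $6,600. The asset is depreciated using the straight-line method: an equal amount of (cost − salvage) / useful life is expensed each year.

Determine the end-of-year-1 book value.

Depreciable base = $77,070 − $6,600 = $70,470.
Annual expense = $70,470 / 3 = $23,490.
End of year 1: book value $53,580.

$53,580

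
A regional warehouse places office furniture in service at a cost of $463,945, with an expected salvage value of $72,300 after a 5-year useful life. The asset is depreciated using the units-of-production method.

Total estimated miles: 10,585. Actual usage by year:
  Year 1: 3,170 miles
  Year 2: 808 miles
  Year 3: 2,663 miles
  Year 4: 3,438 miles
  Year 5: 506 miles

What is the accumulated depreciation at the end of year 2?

$147,186

Depreciable base = $463,945 − $72,300 = $391,645.
Rate = $391,645 / 10,585 miles = $37 per mile.
Year 1: 3,170 × $37 = $117,290. Book value $346,655.
Year 2: 808 × $37 = $29,896. Book value $316,759.
Accumulated through year 2 = $463,945 − $316,759 = $147,186.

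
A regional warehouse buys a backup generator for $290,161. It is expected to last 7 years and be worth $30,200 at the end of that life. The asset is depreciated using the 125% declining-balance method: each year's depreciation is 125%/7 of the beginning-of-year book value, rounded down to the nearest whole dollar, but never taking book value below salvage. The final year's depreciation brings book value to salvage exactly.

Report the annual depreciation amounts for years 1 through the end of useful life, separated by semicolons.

Depreciable base = $290,161 − $30,200 = $259,961.
Year 1: ⌊$290,161 × 125%/7⌋ = $51,814. Book value $238,347.
Year 2: ⌊$238,347 × 125%/7⌋ = $42,561. Book value $195,786.
Year 3: ⌊$195,786 × 125%/7⌋ = $34,961. Book value $160,825.
Year 4: ⌊$160,825 × 125%/7⌋ = $28,718. Book value $132,107.
Year 5: ⌊$132,107 × 125%/7⌋ = $23,590. Book value $108,517.
Year 6: ⌊$108,517 × 125%/7⌋ = $19,378. Book value $89,139.
Year 7 (final): $89,139 − $30,200 = $58,939. Book value $30,200.

$51,814; $42,561; $34,961; $28,718; $23,590; $19,378; $58,939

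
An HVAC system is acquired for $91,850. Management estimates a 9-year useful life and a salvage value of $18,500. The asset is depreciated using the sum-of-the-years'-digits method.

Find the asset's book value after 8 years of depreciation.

$20,130

Depreciable base = $91,850 − $18,500 = $73,350.
Sum of the years' digits = 9+8+7+6+5+4+3+2+1 = 45.
Year 1: $73,350 × 9/45 = $14,670. Book value $77,180.
Year 2: $73,350 × 8/45 = $13,040. Book value $64,140.
Year 3: $73,350 × 7/45 = $11,410. Book value $52,730.
Year 4: $73,350 × 6/45 = $9,780. Book value $42,950.
Year 5: $73,350 × 5/45 = $8,150. Book value $34,800.
Year 6: $73,350 × 4/45 = $6,520. Book value $28,280.
Year 7: $73,350 × 3/45 = $4,890. Book value $23,390.
Year 8: $73,350 × 2/45 = $3,260. Book value $20,130.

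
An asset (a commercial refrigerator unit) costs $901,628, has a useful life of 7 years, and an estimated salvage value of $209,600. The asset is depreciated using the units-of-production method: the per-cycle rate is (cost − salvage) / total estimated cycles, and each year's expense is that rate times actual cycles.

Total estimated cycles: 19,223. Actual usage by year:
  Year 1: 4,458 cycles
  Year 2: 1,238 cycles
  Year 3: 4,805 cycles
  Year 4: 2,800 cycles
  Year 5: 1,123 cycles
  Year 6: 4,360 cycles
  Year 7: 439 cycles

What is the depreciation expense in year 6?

Depreciable base = $901,628 − $209,600 = $692,028.
Rate = $692,028 / 19,223 cycles = $36 per cycle.
Year 1: 4,458 × $36 = $160,488. Book value $741,140.
Year 2: 1,238 × $36 = $44,568. Book value $696,572.
Year 3: 4,805 × $36 = $172,980. Book value $523,592.
Year 4: 2,800 × $36 = $100,800. Book value $422,792.
Year 5: 1,123 × $36 = $40,428. Book value $382,364.
Year 6: 4,360 × $36 = $156,960. Book value $225,404.

$156,960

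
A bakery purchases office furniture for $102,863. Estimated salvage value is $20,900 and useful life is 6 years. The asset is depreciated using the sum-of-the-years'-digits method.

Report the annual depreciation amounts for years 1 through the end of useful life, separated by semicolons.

Depreciable base = $102,863 − $20,900 = $81,963.
Sum of the years' digits = 6+5+4+3+2+1 = 21.
Year 1: $81,963 × 6/21 = $23,418. Book value $79,445.
Year 2: $81,963 × 5/21 = $19,515. Book value $59,930.
Year 3: $81,963 × 4/21 = $15,612. Book value $44,318.
Year 4: $81,963 × 3/21 = $11,709. Book value $32,609.
Year 5: $81,963 × 2/21 = $7,806. Book value $24,803.
Year 6: $81,963 × 1/21 = $3,903. Book value $20,900.

$23,418; $19,515; $15,612; $11,709; $7,806; $3,903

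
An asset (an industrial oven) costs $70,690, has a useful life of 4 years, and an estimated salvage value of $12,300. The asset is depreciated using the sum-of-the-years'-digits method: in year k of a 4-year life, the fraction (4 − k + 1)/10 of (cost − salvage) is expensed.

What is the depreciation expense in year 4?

Depreciable base = $70,690 − $12,300 = $58,390.
Sum of the years' digits = 4+3+2+1 = 10.
Year 1: $58,390 × 4/10 = $23,356. Book value $47,334.
Year 2: $58,390 × 3/10 = $17,517. Book value $29,817.
Year 3: $58,390 × 2/10 = $11,678. Book value $18,139.
Year 4: $58,390 × 1/10 = $5,839. Book value $12,300.

$5,839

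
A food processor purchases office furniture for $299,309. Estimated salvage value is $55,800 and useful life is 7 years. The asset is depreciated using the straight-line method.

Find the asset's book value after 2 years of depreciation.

$229,735

Depreciable base = $299,309 − $55,800 = $243,509.
Annual expense = $243,509 / 7 = $34,787.
End of year 1: book value $264,522.
End of year 2: book value $229,735.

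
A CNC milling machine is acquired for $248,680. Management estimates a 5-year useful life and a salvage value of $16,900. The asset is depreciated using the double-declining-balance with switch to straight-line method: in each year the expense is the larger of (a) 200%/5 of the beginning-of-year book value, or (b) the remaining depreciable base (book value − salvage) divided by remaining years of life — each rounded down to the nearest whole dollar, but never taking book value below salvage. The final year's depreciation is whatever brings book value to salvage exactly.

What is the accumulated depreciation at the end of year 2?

Depreciable base = $248,680 − $16,900 = $231,780.
Year 1: DB = ⌊$248,680 × 200%/5⌋ = $99,472; SL = ⌊$231,780/5⌋ = $46,356 → take DB $99,472. Book value $149,208.
Year 2: DB = ⌊$149,208 × 200%/5⌋ = $59,683; SL = ⌊$132,308/4⌋ = $33,077 → take DB $59,683. Book value $89,525.
Accumulated through year 2 = $248,680 − $89,525 = $159,155.

$159,155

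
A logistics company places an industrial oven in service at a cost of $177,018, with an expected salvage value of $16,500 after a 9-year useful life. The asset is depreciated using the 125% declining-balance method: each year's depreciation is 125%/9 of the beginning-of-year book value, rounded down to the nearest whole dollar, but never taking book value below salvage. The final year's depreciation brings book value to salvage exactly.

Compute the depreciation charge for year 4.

Depreciable base = $177,018 − $16,500 = $160,518.
Year 1: ⌊$177,018 × 125%/9⌋ = $24,585. Book value $152,433.
Year 2: ⌊$152,433 × 125%/9⌋ = $21,171. Book value $131,262.
Year 3: ⌊$131,262 × 125%/9⌋ = $18,230. Book value $113,032.
Year 4: ⌊$113,032 × 125%/9⌋ = $15,698. Book value $97,334.

$15,698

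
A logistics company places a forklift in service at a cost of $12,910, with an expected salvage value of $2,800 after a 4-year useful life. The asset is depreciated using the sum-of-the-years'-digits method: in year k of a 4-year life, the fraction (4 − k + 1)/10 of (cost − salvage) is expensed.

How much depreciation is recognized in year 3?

$2,022

Depreciable base = $12,910 − $2,800 = $10,110.
Sum of the years' digits = 4+3+2+1 = 10.
Year 1: $10,110 × 4/10 = $4,044. Book value $8,866.
Year 2: $10,110 × 3/10 = $3,033. Book value $5,833.
Year 3: $10,110 × 2/10 = $2,022. Book value $3,811.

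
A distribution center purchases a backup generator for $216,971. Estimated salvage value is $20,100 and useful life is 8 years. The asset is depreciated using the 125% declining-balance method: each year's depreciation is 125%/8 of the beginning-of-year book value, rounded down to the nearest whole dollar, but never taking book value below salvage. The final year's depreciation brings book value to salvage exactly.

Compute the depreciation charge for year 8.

$45,956

Depreciable base = $216,971 − $20,100 = $196,871.
Year 1: ⌊$216,971 × 125%/8⌋ = $33,901. Book value $183,070.
Year 2: ⌊$183,070 × 125%/8⌋ = $28,604. Book value $154,466.
Year 3: ⌊$154,466 × 125%/8⌋ = $24,135. Book value $130,331.
Year 4: ⌊$130,331 × 125%/8⌋ = $20,364. Book value $109,967.
Year 5: ⌊$109,967 × 125%/8⌋ = $17,182. Book value $92,785.
Year 6: ⌊$92,785 × 125%/8⌋ = $14,497. Book value $78,288.
Year 7: ⌊$78,288 × 125%/8⌋ = $12,232. Book value $66,056.
Year 8 (final): $66,056 − $20,100 = $45,956. Book value $20,100.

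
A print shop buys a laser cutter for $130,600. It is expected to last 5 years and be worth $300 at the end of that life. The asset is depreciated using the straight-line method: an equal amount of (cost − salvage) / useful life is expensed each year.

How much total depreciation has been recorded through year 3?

$78,180

Depreciable base = $130,600 − $300 = $130,300.
Annual expense = $130,300 / 5 = $26,060.
End of year 1: book value $104,540.
End of year 2: book value $78,480.
End of year 3: book value $52,420.
Accumulated through year 3 = $130,600 − $52,420 = $78,180.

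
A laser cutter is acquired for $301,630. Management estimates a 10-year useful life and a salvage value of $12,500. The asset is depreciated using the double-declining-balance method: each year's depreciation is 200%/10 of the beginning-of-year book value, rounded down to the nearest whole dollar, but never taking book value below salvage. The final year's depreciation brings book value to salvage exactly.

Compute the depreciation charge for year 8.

$12,651

Depreciable base = $301,630 − $12,500 = $289,130.
Year 1: ⌊$301,630 × 200%/10⌋ = $60,326. Book value $241,304.
Year 2: ⌊$241,304 × 200%/10⌋ = $48,260. Book value $193,044.
Year 3: ⌊$193,044 × 200%/10⌋ = $38,608. Book value $154,436.
Year 4: ⌊$154,436 × 200%/10⌋ = $30,887. Book value $123,549.
Year 5: ⌊$123,549 × 200%/10⌋ = $24,709. Book value $98,840.
Year 6: ⌊$98,840 × 200%/10⌋ = $19,768. Book value $79,072.
Year 7: ⌊$79,072 × 200%/10⌋ = $15,814. Book value $63,258.
Year 8: ⌊$63,258 × 200%/10⌋ = $12,651. Book value $50,607.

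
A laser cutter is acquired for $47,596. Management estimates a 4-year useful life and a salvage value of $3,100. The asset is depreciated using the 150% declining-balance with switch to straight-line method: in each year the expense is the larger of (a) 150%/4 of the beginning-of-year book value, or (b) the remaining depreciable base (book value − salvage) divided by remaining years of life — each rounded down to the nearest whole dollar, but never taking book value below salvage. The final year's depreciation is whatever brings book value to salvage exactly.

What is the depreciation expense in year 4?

Depreciable base = $47,596 − $3,100 = $44,496.
Year 1: DB = ⌊$47,596 × 150%/4⌋ = $17,848; SL = ⌊$44,496/4⌋ = $11,124 → take DB $17,848. Book value $29,748.
Year 2: DB = ⌊$29,748 × 150%/4⌋ = $11,155; SL = ⌊$26,648/3⌋ = $8,882 → take DB $11,155. Book value $18,593.
Year 3: DB = ⌊$18,593 × 150%/4⌋ = $6,972; SL = ⌊$15,493/2⌋ = $7,746 → take SL $7,746. Book value $10,847.
Year 4 (final): $10,847 − $3,100 = $7,747. Book value $3,100.

$7,747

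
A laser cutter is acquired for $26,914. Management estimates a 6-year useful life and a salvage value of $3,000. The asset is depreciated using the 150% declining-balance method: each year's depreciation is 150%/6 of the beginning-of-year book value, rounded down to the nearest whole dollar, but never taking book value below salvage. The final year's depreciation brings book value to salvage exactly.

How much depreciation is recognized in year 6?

Depreciable base = $26,914 − $3,000 = $23,914.
Year 1: ⌊$26,914 × 150%/6⌋ = $6,728. Book value $20,186.
Year 2: ⌊$20,186 × 150%/6⌋ = $5,046. Book value $15,140.
Year 3: ⌊$15,140 × 150%/6⌋ = $3,785. Book value $11,355.
Year 4: ⌊$11,355 × 150%/6⌋ = $2,838. Book value $8,517.
Year 5: ⌊$8,517 × 150%/6⌋ = $2,129. Book value $6,388.
Year 6 (final): $6,388 − $3,000 = $3,388. Book value $3,000.

$3,388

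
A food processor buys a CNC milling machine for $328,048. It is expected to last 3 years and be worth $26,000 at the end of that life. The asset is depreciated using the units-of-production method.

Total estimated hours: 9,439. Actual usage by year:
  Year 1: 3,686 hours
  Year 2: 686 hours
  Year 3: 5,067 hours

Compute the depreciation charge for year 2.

Depreciable base = $328,048 − $26,000 = $302,048.
Rate = $302,048 / 9,439 hours = $32 per hour.
Year 1: 3,686 × $32 = $117,952. Book value $210,096.
Year 2: 686 × $32 = $21,952. Book value $188,144.

$21,952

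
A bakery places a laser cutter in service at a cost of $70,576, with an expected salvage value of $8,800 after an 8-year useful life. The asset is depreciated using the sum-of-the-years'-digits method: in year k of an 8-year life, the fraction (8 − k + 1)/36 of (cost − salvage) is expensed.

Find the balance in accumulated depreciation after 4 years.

$44,616

Depreciable base = $70,576 − $8,800 = $61,776.
Sum of the years' digits = 8+7+6+5+4+3+2+1 = 36.
Year 1: $61,776 × 8/36 = $13,728. Book value $56,848.
Year 2: $61,776 × 7/36 = $12,012. Book value $44,836.
Year 3: $61,776 × 6/36 = $10,296. Book value $34,540.
Year 4: $61,776 × 5/36 = $8,580. Book value $25,960.
Accumulated through year 4 = $70,576 − $25,960 = $44,616.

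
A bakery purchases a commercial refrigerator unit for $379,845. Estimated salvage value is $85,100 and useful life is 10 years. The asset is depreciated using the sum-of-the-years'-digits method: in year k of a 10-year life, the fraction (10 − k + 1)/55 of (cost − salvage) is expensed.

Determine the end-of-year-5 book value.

Depreciable base = $379,845 − $85,100 = $294,745.
Sum of the years' digits = 10+9+8+7+6+5+4+3+2+1 = 55.
Year 1: $294,745 × 10/55 = $53,590. Book value $326,255.
Year 2: $294,745 × 9/55 = $48,231. Book value $278,024.
Year 3: $294,745 × 8/55 = $42,872. Book value $235,152.
Year 4: $294,745 × 7/55 = $37,513. Book value $197,639.
Year 5: $294,745 × 6/55 = $32,154. Book value $165,485.

$165,485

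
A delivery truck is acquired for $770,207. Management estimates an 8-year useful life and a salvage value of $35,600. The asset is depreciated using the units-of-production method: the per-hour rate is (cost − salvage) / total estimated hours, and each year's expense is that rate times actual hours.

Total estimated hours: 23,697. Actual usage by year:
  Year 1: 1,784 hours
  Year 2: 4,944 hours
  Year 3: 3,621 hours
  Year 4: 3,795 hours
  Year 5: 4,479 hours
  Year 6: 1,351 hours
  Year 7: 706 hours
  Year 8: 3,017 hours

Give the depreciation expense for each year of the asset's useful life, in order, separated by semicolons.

Depreciable base = $770,207 − $35,600 = $734,607.
Rate = $734,607 / 23,697 hours = $31 per hour.
Year 1: 1,784 × $31 = $55,304. Book value $714,903.
Year 2: 4,944 × $31 = $153,264. Book value $561,639.
Year 3: 3,621 × $31 = $112,251. Book value $449,388.
Year 4: 3,795 × $31 = $117,645. Book value $331,743.
Year 5: 4,479 × $31 = $138,849. Book value $192,894.
Year 6: 1,351 × $31 = $41,881. Book value $151,013.
Year 7: 706 × $31 = $21,886. Book value $129,127.
Year 8: 3,017 × $31 = $93,527. Book value $35,600.

$55,304; $153,264; $112,251; $117,645; $138,849; $41,881; $21,886; $93,527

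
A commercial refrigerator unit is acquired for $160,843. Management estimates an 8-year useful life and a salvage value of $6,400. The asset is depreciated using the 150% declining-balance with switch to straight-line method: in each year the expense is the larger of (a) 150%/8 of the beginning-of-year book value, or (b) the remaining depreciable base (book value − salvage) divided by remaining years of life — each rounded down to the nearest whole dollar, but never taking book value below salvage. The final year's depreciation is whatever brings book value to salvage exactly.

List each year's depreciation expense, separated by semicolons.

Depreciable base = $160,843 − $6,400 = $154,443.
Year 1: DB = ⌊$160,843 × 150%/8⌋ = $30,158; SL = ⌊$154,443/8⌋ = $19,305 → take DB $30,158. Book value $130,685.
Year 2: DB = ⌊$130,685 × 150%/8⌋ = $24,503; SL = ⌊$124,285/7⌋ = $17,755 → take DB $24,503. Book value $106,182.
Year 3: DB = ⌊$106,182 × 150%/8⌋ = $19,909; SL = ⌊$99,782/6⌋ = $16,630 → take DB $19,909. Book value $86,273.
Year 4: DB = ⌊$86,273 × 150%/8⌋ = $16,176; SL = ⌊$79,873/5⌋ = $15,974 → take DB $16,176. Book value $70,097.
Year 5: DB = ⌊$70,097 × 150%/8⌋ = $13,143; SL = ⌊$63,697/4⌋ = $15,924 → take SL $15,924. Book value $54,173.
Year 6: DB = ⌊$54,173 × 150%/8⌋ = $10,157; SL = ⌊$47,773/3⌋ = $15,924 → take SL $15,924. Book value $38,249.
Year 7: DB = ⌊$38,249 × 150%/8⌋ = $7,171; SL = ⌊$31,849/2⌋ = $15,924 → take SL $15,924. Book value $22,325.
Year 8 (final): $22,325 − $6,400 = $15,925. Book value $6,400.

$30,158; $24,503; $19,909; $16,176; $15,924; $15,924; $15,924; $15,925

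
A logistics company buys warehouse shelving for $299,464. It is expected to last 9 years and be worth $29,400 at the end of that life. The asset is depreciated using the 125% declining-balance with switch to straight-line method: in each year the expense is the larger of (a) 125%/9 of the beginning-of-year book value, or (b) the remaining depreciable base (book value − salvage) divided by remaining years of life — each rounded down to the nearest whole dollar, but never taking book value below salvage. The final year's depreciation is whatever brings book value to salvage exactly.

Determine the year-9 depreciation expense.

$26,970

Depreciable base = $299,464 − $29,400 = $270,064.
Year 1: DB = ⌊$299,464 × 125%/9⌋ = $41,592; SL = ⌊$270,064/9⌋ = $30,007 → take DB $41,592. Book value $257,872.
Year 2: DB = ⌊$257,872 × 125%/9⌋ = $35,815; SL = ⌊$228,472/8⌋ = $28,559 → take DB $35,815. Book value $222,057.
Year 3: DB = ⌊$222,057 × 125%/9⌋ = $30,841; SL = ⌊$192,657/7⌋ = $27,522 → take DB $30,841. Book value $191,216.
Year 4: DB = ⌊$191,216 × 125%/9⌋ = $26,557; SL = ⌊$161,816/6⌋ = $26,969 → take SL $26,969. Book value $164,247.
Year 5: DB = ⌊$164,247 × 125%/9⌋ = $22,812; SL = ⌊$134,847/5⌋ = $26,969 → take SL $26,969. Book value $137,278.
Year 6: DB = ⌊$137,278 × 125%/9⌋ = $19,066; SL = ⌊$107,878/4⌋ = $26,969 → take SL $26,969. Book value $110,309.
Year 7: DB = ⌊$110,309 × 125%/9⌋ = $15,320; SL = ⌊$80,909/3⌋ = $26,969 → take SL $26,969. Book value $83,340.
Year 8: DB = ⌊$83,340 × 125%/9⌋ = $11,575; SL = ⌊$53,940/2⌋ = $26,970 → take SL $26,970. Book value $56,370.
Year 9 (final): $56,370 − $29,400 = $26,970. Book value $29,400.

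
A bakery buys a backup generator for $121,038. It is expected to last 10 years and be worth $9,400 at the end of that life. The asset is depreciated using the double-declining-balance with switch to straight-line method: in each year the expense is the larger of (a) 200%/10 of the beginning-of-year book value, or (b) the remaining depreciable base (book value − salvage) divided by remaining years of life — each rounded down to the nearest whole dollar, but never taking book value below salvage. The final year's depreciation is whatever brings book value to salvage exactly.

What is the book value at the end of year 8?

$20,057

Depreciable base = $121,038 − $9,400 = $111,638.
Year 1: DB = ⌊$121,038 × 200%/10⌋ = $24,207; SL = ⌊$111,638/10⌋ = $11,163 → take DB $24,207. Book value $96,831.
Year 2: DB = ⌊$96,831 × 200%/10⌋ = $19,366; SL = ⌊$87,431/9⌋ = $9,714 → take DB $19,366. Book value $77,465.
Year 3: DB = ⌊$77,465 × 200%/10⌋ = $15,493; SL = ⌊$68,065/8⌋ = $8,508 → take DB $15,493. Book value $61,972.
Year 4: DB = ⌊$61,972 × 200%/10⌋ = $12,394; SL = ⌊$52,572/7⌋ = $7,510 → take DB $12,394. Book value $49,578.
Year 5: DB = ⌊$49,578 × 200%/10⌋ = $9,915; SL = ⌊$40,178/6⌋ = $6,696 → take DB $9,915. Book value $39,663.
Year 6: DB = ⌊$39,663 × 200%/10⌋ = $7,932; SL = ⌊$30,263/5⌋ = $6,052 → take DB $7,932. Book value $31,731.
Year 7: DB = ⌊$31,731 × 200%/10⌋ = $6,346; SL = ⌊$22,331/4⌋ = $5,582 → take DB $6,346. Book value $25,385.
Year 8: DB = ⌊$25,385 × 200%/10⌋ = $5,077; SL = ⌊$15,985/3⌋ = $5,328 → take SL $5,328. Book value $20,057.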